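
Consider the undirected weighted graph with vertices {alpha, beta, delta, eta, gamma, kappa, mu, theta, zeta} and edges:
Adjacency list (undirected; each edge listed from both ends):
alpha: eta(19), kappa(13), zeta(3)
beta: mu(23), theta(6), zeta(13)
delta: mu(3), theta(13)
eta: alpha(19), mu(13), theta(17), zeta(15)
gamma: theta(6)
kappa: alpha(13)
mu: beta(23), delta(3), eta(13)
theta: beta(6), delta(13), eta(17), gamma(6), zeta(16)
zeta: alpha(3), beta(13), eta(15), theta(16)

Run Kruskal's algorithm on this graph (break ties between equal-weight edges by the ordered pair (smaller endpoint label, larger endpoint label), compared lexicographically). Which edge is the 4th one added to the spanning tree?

Kruskal's algorithm — process edges by increasing weight (ties by edge label):
alpha—zeta (3): add — endpoints in different components.
delta—mu (3): add — endpoints in different components.
beta—theta (6): add — endpoints in different components.
gamma—theta (6): add — endpoints in different components.
alpha—kappa (13): add — endpoints in different components.
beta—zeta (13): add — endpoints in different components.
delta—theta (13): add — endpoints in different components.
eta—mu (13): add — endpoints in different components.
The 4th edge added is gamma—theta.

gamma-theta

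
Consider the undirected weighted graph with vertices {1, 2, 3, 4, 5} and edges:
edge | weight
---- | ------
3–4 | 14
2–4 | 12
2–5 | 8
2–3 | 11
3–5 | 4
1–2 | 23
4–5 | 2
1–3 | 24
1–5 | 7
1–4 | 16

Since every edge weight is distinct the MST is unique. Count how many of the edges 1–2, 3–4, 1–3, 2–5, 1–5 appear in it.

Sort edges by weight, then run Kruskal:
4–5 (2): add. Components now {1} {2} {3} {4,5}
3–5 (4): add. Components now {1} {2} {3,4,5}
1–5 (7): add. Components now {1,3,4,5} {2}
2–5 (8): add. Components now {1,2,3,4,5}
MST edge set: {4–5, 3–5, 1–5, 2–5}.
Of the listed edges, {2–5, 1–5} are in the MST → 2.

2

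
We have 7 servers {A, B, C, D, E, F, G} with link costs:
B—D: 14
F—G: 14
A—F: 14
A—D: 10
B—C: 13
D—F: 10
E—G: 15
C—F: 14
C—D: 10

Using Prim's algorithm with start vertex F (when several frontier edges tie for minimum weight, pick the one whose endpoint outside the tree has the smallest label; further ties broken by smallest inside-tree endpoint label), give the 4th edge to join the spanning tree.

B-C

Prim, starting at F.
Step 1: frontier [D—F 10, A—F 14, C—F 14, F—G 14] → take D—F (10); add D.
Step 2: frontier [A—D 10, C—D 10, B—D 14, A—F 14, C—F 14, F—G 14] → take A—D (10); add A.
Step 3: frontier [C—D 10, B—D 14, C—F 14, F—G 14] → take C—D (10); add C.
Step 4: frontier [B—C 13, B—D 14, F—G 14] → take B—C (13); add B.
Step 5: frontier [F—G 14] → take F—G (14); add G.
Step 6: frontier [E—G 15] → take E—G (15); add E.
The 4th edge added is B—C.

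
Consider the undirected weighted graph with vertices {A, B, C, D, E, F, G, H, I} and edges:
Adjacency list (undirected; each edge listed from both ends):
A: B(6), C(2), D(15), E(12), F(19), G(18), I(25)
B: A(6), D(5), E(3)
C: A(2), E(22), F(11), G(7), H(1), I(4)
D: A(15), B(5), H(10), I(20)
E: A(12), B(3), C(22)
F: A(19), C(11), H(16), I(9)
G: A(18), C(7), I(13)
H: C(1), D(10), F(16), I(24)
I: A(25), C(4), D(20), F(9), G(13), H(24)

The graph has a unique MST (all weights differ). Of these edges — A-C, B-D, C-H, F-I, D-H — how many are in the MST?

4

Kruskal: consider edges lightest-first.
C-H (1): add — endpoints in different components.
A-C (2): add — endpoints in different components.
B-E (3): add — endpoints in different components.
C-I (4): add — endpoints in different components.
B-D (5): add — endpoints in different components.
A-B (6): add — endpoints in different components.
C-G (7): add — endpoints in different components.
F-I (9): add — endpoints in different components.
MST edge set: {C-H, A-C, B-E, C-I, B-D, A-B, C-G, F-I}.
Of the listed edges, {A-C, B-D, C-H, F-I} are in the MST → 4.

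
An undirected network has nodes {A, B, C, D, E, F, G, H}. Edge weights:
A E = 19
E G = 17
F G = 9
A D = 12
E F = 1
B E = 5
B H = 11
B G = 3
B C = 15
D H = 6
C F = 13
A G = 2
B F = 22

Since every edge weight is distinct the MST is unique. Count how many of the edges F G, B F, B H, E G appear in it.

Kruskal's algorithm — process edges by increasing weight (ties by edge label):
E F (1): add — endpoints in different components.
A G (2): add — endpoints in different components.
B G (3): add — endpoints in different components.
B E (5): add — endpoints in different components.
D H (6): add — endpoints in different components.
F G (9): skip — F and G already connected.
B H (11): add — endpoints in different components.
A D (12): skip — A and D already connected.
C F (13): add — endpoints in different components.
MST edge set: {E F, A G, B G, B E, D H, B H, C F}.
Of the listed edges, {B H} are in the MST → 1.

1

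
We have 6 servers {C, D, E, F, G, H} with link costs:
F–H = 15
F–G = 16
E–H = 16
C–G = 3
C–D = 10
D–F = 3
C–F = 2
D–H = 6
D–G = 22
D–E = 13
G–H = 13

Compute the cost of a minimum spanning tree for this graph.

27

Grow the tree from H using Prim:
Step 1: cheapest edge leaving the tree is D–H (6); add D.
Step 2: cheapest edge leaving the tree is D–F (3); add F.
Step 3: cheapest edge leaving the tree is C–F (2); add C.
Step 4: cheapest edge leaving the tree is C–G (3); add G.
Step 5: cheapest edge leaving the tree is D–E (13); add E.
MST edges: D–H, D–F, C–F, C–G, D–E; total weight 6+3+2+3+13 = 27.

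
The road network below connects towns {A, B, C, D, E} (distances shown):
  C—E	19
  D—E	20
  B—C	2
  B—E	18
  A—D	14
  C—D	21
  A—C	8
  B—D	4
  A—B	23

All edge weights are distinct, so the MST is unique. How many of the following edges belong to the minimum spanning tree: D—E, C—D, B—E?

Kruskal's algorithm — process edges by increasing weight (ties by edge label):
B—C (2): add — endpoints in different components.
B—D (4): add — endpoints in different components.
A—C (8): add — endpoints in different components.
A—D (14): skip — A and D already connected.
B—E (18): add — endpoints in different components.
MST edge set: {B—C, B—D, A—C, B—E}.
Of the listed edges, {B—E} are in the MST → 1.

1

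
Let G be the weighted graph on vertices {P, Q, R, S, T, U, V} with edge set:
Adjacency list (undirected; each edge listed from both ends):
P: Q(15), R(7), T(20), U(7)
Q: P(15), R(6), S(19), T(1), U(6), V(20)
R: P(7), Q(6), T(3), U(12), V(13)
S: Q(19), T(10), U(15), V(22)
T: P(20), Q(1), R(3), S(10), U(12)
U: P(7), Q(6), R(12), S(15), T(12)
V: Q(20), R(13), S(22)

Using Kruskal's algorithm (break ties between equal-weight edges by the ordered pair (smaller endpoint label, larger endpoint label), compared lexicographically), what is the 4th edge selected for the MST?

P-R

Kruskal: consider edges lightest-first.
Q T (1): add. Components now {R} {S} {V} {Q,T} {U} {P}
R T (3): add. Components now {Q,R,T} {S} {V} {U} {P}
Q R (6): skip — R and Q already connected.
Q U (6): add. Components now {Q,R,T,U} {S} {V} {P}
P R (7): add. Components now {P,Q,R,T,U} {S} {V}
P U (7): skip — U and P already connected.
S T (10): add. Components now {P,Q,R,S,T,U} {V}
R U (12): skip — R and U already connected.
T U (12): skip — T and U already connected.
R V (13): add. Components now {P,Q,R,S,T,U,V}
The 4th edge added is P R.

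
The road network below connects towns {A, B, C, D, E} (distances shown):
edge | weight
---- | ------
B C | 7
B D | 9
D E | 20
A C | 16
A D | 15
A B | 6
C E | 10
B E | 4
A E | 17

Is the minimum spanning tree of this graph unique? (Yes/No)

Yes

Kruskal: consider edges lightest-first.
B E (4): add. Components now {A} {B,E} {C} {D}
A B (6): add. Components now {A,B,E} {C} {D}
B C (7): add. Components now {A,B,C,E} {D}
B D (9): add. Components now {A,B,C,D,E}
Every non-tree edge has weight strictly greater than the heaviest edge on the tree path between its endpoints, so the MST is unique.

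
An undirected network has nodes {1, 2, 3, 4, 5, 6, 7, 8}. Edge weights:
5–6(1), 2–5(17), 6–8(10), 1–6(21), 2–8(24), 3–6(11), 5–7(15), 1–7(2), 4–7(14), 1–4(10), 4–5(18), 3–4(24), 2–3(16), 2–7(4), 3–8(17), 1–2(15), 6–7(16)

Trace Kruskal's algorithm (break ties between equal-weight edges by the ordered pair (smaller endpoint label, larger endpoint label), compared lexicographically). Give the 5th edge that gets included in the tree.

Kruskal's algorithm — process edges by increasing weight (ties by edge label):
5–6 (1): add — endpoints in different components.
1–7 (2): add — endpoints in different components.
2–7 (4): add — endpoints in different components.
1–4 (10): add — endpoints in different components.
6–8 (10): add — endpoints in different components.
3–6 (11): add — endpoints in different components.
4–7 (14): skip — 4 and 7 already connected.
1–2 (15): skip — 1 and 2 already connected.
5–7 (15): add — endpoints in different components.
The 5th edge added is 6–8.

6-8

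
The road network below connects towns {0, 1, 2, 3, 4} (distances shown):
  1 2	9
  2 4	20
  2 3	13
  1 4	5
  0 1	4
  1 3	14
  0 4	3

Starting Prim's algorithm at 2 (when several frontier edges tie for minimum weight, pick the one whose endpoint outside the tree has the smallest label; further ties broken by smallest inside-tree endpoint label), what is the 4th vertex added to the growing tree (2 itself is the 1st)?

Prim's algorithm from 2:
Step 1: cheapest edge leaving the tree is 1 2 (9); add 1.
Step 2: cheapest edge leaving the tree is 0 1 (4); add 0.
Step 3: cheapest edge leaving the tree is 0 4 (3); add 4.
Step 4: cheapest edge leaving the tree is 2 3 (13); add 3.
Vertex order: 2, 1, 0, 4, 3. The 4th vertex is 4.

4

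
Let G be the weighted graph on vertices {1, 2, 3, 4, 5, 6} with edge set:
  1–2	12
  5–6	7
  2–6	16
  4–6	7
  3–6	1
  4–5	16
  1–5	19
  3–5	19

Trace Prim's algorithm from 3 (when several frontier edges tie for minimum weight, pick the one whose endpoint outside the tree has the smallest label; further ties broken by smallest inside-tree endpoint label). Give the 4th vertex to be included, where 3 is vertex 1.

Prim's algorithm from 3:
Step 1: cheapest edge leaving the tree is 3–6 (1); add 6.
Step 2: cheapest edge leaving the tree is 4–6 (7); add 4.
Step 3: cheapest edge leaving the tree is 5–6 (7); add 5.
Step 4: cheapest edge leaving the tree is 2–6 (16); add 2.
Step 5: cheapest edge leaving the tree is 1–2 (12); add 1.
Vertex order: 3, 6, 4, 5, 2, 1. The 4th vertex is 5.

5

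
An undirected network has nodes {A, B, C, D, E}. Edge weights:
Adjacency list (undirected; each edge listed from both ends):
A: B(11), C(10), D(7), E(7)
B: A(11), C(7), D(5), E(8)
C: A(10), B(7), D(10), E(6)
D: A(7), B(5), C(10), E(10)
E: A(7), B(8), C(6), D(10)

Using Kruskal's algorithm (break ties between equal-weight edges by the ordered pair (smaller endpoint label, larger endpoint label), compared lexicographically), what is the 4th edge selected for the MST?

Kruskal's algorithm — process edges by increasing weight (ties by edge label):
B D (5): add. Components now {A} {B,D} {C} {E}
C E (6): add. Components now {A} {B,D} {C,E}
A D (7): add. Components now {A,B,D} {C,E}
A E (7): add. Components now {A,B,C,D,E}
The 4th edge added is A E.

A-E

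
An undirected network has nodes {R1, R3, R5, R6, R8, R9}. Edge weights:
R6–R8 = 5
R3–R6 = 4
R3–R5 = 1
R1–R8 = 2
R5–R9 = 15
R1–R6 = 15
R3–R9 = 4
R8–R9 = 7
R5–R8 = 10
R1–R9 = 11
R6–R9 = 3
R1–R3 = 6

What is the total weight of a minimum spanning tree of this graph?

15

Sort edges by weight, then run Kruskal:
R3–R5 (1): add — endpoints in different components.
R1–R8 (2): add — endpoints in different components.
R6–R9 (3): add — endpoints in different components.
R3–R6 (4): add — endpoints in different components.
R3–R9 (4): skip — R3 and R9 already connected.
R6–R8 (5): add — endpoints in different components.
MST edges: R3–R5, R1–R8, R6–R9, R3–R6, R6–R8; total weight 1+2+3+4+5 = 15.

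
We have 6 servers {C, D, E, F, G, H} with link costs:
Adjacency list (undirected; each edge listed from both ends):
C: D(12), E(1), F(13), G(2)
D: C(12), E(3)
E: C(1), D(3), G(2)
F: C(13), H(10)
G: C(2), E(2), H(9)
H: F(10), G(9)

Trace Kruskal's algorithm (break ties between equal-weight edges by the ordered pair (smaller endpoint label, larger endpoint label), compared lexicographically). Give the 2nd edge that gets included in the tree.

C-G

Kruskal's algorithm — process edges by increasing weight (ties by edge label):
C–E (1): add — endpoints in different components.
C–G (2): add — endpoints in different components.
E–G (2): skip — E and G already connected.
D–E (3): add — endpoints in different components.
G–H (9): add — endpoints in different components.
F–H (10): add — endpoints in different components.
The 2nd edge added is C–G.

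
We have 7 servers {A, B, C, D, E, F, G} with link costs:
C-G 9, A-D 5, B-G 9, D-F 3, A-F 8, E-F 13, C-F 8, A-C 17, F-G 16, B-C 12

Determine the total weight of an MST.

47

Sort edges by weight, then run Kruskal:
D-F (3): add — endpoints in different components.
A-D (5): add — endpoints in different components.
A-F (8): skip — A and F already connected.
C-F (8): add — endpoints in different components.
B-G (9): add — endpoints in different components.
C-G (9): add — endpoints in different components.
B-C (12): skip — B and C already connected.
E-F (13): add — endpoints in different components.
MST edges: D-F, A-D, C-F, B-G, C-G, E-F; total weight 3+5+8+9+9+13 = 47.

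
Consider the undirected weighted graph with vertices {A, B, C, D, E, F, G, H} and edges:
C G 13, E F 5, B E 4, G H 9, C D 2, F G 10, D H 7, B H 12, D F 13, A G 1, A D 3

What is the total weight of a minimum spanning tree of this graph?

32

Prim's algorithm from E:
Step 1: cheapest edge leaving the tree is B E (4); add B.
Step 2: cheapest edge leaving the tree is E F (5); add F.
Step 3: cheapest edge leaving the tree is F G (10); add G.
Step 4: cheapest edge leaving the tree is A G (1); add A.
Step 5: cheapest edge leaving the tree is A D (3); add D.
Step 6: cheapest edge leaving the tree is C D (2); add C.
Step 7: cheapest edge leaving the tree is D H (7); add H.
MST edges: B E, E F, F G, A G, A D, C D, D H; total weight 4+5+10+1+3+2+7 = 32.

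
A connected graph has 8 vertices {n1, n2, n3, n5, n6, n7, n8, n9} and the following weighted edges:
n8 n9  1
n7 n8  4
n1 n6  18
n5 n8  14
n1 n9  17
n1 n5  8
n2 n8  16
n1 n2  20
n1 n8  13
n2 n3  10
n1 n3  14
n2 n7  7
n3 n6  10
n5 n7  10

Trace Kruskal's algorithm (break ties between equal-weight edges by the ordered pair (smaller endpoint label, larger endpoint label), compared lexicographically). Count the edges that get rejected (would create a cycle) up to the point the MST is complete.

0

Kruskal's algorithm — process edges by increasing weight (ties by edge label):
n8 n9 (1): add — endpoints in different components.
n7 n8 (4): add — endpoints in different components.
n2 n7 (7): add — endpoints in different components.
n1 n5 (8): add — endpoints in different components.
n2 n3 (10): add — endpoints in different components.
n3 n6 (10): add — endpoints in different components.
n5 n7 (10): add — endpoints in different components.
Edges rejected before the tree was complete: 0.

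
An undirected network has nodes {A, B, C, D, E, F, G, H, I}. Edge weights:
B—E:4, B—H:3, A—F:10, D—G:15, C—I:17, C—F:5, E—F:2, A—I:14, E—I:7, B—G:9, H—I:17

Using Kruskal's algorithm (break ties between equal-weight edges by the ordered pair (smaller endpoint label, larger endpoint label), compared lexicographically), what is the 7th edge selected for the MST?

A-F

Kruskal: consider edges lightest-first.
E—F (2): add — endpoints in different components.
B—H (3): add — endpoints in different components.
B—E (4): add — endpoints in different components.
C—F (5): add — endpoints in different components.
E—I (7): add — endpoints in different components.
B—G (9): add — endpoints in different components.
A—F (10): add — endpoints in different components.
A—I (14): skip — A and I already connected.
D—G (15): add — endpoints in different components.
The 7th edge added is A—F.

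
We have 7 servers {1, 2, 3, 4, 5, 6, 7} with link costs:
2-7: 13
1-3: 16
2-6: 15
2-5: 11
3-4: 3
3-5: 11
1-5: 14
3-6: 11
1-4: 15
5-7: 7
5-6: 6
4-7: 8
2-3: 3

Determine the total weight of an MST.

41

Prim's algorithm from 4:
Step 1: frontier [3-4 3, 4-7 8, 1-4 15] → take 3-4 (3); add 3.
Step 2: frontier [2-3 3, 3-5 11, 3-6 11, 1-3 16, 4-7 8, 1-4 15] → take 2-3 (3); add 2.
Step 3: frontier [2-5 11, 2-7 13, 2-6 15, 3-5 11, 3-6 11, 1-3 16, 4-7 8, 1-4 15] → take 4-7 (8); add 7.
Step 4: frontier [2-5 11, 2-6 15, 3-5 11, 3-6 11, 1-3 16, 1-4 15, 5-7 7] → take 5-7 (7); add 5.
Step 5: frontier [2-6 15, 3-6 11, 1-3 16, 1-4 15, 5-6 6, 1-5 14] → take 5-6 (6); add 6.
Step 6: frontier [1-3 16, 1-4 15, 1-5 14] → take 1-5 (14); add 1.
MST edges: 3-4, 2-3, 4-7, 5-7, 5-6, 1-5; total weight 3+3+8+7+6+14 = 41.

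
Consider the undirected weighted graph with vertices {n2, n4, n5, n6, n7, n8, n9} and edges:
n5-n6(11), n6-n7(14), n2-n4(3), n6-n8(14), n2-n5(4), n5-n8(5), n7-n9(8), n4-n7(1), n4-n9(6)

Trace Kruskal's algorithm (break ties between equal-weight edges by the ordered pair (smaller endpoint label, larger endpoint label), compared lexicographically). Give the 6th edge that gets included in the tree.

n5-n6

Kruskal: consider edges lightest-first.
n4-n7 (1): add. Components now {n5} {n2} {n9} {n4,n7} {n6} {n8}
n2-n4 (3): add. Components now {n5} {n2,n4,n7} {n9} {n6} {n8}
n2-n5 (4): add. Components now {n2,n4,n5,n7} {n9} {n6} {n8}
n5-n8 (5): add. Components now {n2,n4,n5,n7,n8} {n9} {n6}
n4-n9 (6): add. Components now {n2,n4,n5,n7,n8,n9} {n6}
n7-n9 (8): skip — n9 and n7 already connected.
n5-n6 (11): add. Components now {n2,n4,n5,n6,n7,n8,n9}
The 6th edge added is n5-n6.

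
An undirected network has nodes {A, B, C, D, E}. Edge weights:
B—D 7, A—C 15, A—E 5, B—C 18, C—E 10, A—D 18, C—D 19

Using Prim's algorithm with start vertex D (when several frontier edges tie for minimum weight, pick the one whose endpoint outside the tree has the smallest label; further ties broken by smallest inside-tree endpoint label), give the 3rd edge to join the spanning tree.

A-E

Prim's algorithm from D:
Step 1: cheapest edge leaving the tree is B—D (7); add B.
Step 2: cheapest edge leaving the tree is A—D (18); add A.
Step 3: cheapest edge leaving the tree is A—E (5); add E.
Step 4: cheapest edge leaving the tree is C—E (10); add C.
The 3rd edge added is A—E.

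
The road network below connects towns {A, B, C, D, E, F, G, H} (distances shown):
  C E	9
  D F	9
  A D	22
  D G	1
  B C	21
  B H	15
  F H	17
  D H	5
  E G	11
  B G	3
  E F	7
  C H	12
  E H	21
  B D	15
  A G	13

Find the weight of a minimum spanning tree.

47

Prim, starting at H.
Step 1: cheapest edge leaving the tree is D H (5); add D.
Step 2: cheapest edge leaving the tree is D G (1); add G.
Step 3: cheapest edge leaving the tree is B G (3); add B.
Step 4: cheapest edge leaving the tree is D F (9); add F.
Step 5: cheapest edge leaving the tree is E F (7); add E.
Step 6: cheapest edge leaving the tree is C E (9); add C.
Step 7: cheapest edge leaving the tree is A G (13); add A.
MST edges: D H, D G, B G, D F, E F, C E, A G; total weight 5+1+3+9+7+9+13 = 47.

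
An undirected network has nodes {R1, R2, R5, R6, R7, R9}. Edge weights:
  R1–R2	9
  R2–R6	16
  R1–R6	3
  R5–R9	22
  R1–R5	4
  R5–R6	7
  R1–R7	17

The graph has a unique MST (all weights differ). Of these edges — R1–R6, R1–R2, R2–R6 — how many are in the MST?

Kruskal's algorithm — process edges by increasing weight (ties by edge label):
R1–R6 (3): add — endpoints in different components.
R1–R5 (4): add — endpoints in different components.
R5–R6 (7): skip — R5 and R6 already connected.
R1–R2 (9): add — endpoints in different components.
R2–R6 (16): skip — R2 and R6 already connected.
R1–R7 (17): add — endpoints in different components.
R5–R9 (22): add — endpoints in different components.
MST edge set: {R1–R6, R1–R5, R1–R2, R1–R7, R5–R9}.
Of the listed edges, {R1–R6, R1–R2} are in the MST → 2.

2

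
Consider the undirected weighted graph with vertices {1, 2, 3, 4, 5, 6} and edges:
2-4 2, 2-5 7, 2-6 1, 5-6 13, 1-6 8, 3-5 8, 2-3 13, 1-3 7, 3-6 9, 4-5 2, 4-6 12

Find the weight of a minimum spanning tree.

Prim, starting at 1.
Step 1: cheapest edge leaving the tree is 1-3 (7); add 3.
Step 2: cheapest edge leaving the tree is 3-5 (8); add 5.
Step 3: cheapest edge leaving the tree is 4-5 (2); add 4.
Step 4: cheapest edge leaving the tree is 2-4 (2); add 2.
Step 5: cheapest edge leaving the tree is 2-6 (1); add 6.
MST edges: 1-3, 3-5, 4-5, 2-4, 2-6; total weight 7+8+2+2+1 = 20.

20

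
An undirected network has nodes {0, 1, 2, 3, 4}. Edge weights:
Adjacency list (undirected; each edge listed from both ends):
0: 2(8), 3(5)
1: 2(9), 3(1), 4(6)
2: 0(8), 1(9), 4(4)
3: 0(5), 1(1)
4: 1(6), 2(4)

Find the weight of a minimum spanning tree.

16

Prim's algorithm from 1:
Step 1: cheapest edge leaving the tree is 1—3 (1); add 3.
Step 2: cheapest edge leaving the tree is 0—3 (5); add 0.
Step 3: cheapest edge leaving the tree is 1—4 (6); add 4.
Step 4: cheapest edge leaving the tree is 2—4 (4); add 2.
MST edges: 1—3, 0—3, 1—4, 2—4; total weight 1+5+6+4 = 16.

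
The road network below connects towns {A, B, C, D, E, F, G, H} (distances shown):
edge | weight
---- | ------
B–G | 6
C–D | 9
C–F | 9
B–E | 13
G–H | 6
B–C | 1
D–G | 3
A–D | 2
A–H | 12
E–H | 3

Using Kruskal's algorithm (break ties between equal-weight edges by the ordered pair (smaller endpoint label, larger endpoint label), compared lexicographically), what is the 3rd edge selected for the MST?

Sort edges by weight, then run Kruskal:
B–C (1): add — endpoints in different components.
A–D (2): add — endpoints in different components.
D–G (3): add — endpoints in different components.
E–H (3): add — endpoints in different components.
B–G (6): add — endpoints in different components.
G–H (6): add — endpoints in different components.
C–D (9): skip — C and D already connected.
C–F (9): add — endpoints in different components.
The 3rd edge added is D–G.

D-G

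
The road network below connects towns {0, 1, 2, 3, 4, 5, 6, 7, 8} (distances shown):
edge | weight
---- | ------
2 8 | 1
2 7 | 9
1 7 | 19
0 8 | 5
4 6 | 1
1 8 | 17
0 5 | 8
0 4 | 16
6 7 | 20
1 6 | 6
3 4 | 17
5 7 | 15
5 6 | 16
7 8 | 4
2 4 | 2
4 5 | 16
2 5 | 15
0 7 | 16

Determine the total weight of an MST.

Prim's algorithm from 0:
Step 1: cheapest edge leaving the tree is 0 8 (5); add 8.
Step 2: cheapest edge leaving the tree is 2 8 (1); add 2.
Step 3: cheapest edge leaving the tree is 2 4 (2); add 4.
Step 4: cheapest edge leaving the tree is 4 6 (1); add 6.
Step 5: cheapest edge leaving the tree is 7 8 (4); add 7.
Step 6: cheapest edge leaving the tree is 1 6 (6); add 1.
Step 7: cheapest edge leaving the tree is 0 5 (8); add 5.
Step 8: cheapest edge leaving the tree is 3 4 (17); add 3.
MST edges: 0 8, 2 8, 2 4, 4 6, 7 8, 1 6, 0 5, 3 4; total weight 5+1+2+1+4+6+8+17 = 44.

44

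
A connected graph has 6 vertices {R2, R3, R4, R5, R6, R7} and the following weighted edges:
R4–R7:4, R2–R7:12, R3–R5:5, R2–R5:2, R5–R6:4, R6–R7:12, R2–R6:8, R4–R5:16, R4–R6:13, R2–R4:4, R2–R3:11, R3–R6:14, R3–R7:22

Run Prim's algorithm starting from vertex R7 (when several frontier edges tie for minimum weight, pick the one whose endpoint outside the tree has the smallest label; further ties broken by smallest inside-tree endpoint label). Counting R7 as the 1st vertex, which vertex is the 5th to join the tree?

Prim's algorithm from R7:
Step 1: cheapest edge leaving the tree is R4–R7 (4); add R4.
Step 2: cheapest edge leaving the tree is R2–R4 (4); add R2.
Step 3: cheapest edge leaving the tree is R2–R5 (2); add R5.
Step 4: cheapest edge leaving the tree is R5–R6 (4); add R6.
Step 5: cheapest edge leaving the tree is R3–R5 (5); add R3.
Vertex order: R7, R4, R2, R5, R6, R3. The 5th vertex is R6.

R6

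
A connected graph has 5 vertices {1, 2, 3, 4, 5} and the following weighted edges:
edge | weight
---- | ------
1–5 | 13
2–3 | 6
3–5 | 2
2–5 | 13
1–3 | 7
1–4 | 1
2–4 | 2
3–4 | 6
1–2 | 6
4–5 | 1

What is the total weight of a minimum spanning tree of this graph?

Prim, starting at 3.
Step 1: cheapest edge leaving the tree is 3–5 (2); add 5.
Step 2: cheapest edge leaving the tree is 4–5 (1); add 4.
Step 3: cheapest edge leaving the tree is 1–4 (1); add 1.
Step 4: cheapest edge leaving the tree is 2–4 (2); add 2.
MST edges: 3–5, 4–5, 1–4, 2–4; total weight 2+1+1+2 = 6.

6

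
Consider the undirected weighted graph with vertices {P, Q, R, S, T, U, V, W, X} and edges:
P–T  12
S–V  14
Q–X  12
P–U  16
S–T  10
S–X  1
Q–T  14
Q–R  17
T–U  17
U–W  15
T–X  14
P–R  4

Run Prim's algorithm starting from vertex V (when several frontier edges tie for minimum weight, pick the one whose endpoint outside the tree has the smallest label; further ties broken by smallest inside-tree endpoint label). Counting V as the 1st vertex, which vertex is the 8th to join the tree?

Prim, starting at V.
Step 1: cheapest edge leaving the tree is S–V (14); add S.
Step 2: cheapest edge leaving the tree is S–X (1); add X.
Step 3: cheapest edge leaving the tree is S–T (10); add T.
Step 4: cheapest edge leaving the tree is P–T (12); add P.
Step 5: cheapest edge leaving the tree is P–R (4); add R.
Step 6: cheapest edge leaving the tree is Q–X (12); add Q.
Step 7: cheapest edge leaving the tree is P–U (16); add U.
Step 8: cheapest edge leaving the tree is U–W (15); add W.
Vertex order: V, S, X, T, P, R, Q, U, W. The 8th vertex is U.

U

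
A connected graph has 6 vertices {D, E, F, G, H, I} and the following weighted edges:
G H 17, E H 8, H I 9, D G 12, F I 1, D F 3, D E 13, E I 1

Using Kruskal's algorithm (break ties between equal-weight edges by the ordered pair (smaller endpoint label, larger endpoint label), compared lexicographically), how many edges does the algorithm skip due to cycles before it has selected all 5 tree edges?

1

Kruskal: consider edges lightest-first.
E I (1): add. Components now {D} {E,I} {F} {G} {H}
F I (1): add. Components now {D} {E,F,I} {G} {H}
D F (3): add. Components now {D,E,F,I} {G} {H}
E H (8): add. Components now {D,E,F,H,I} {G}
H I (9): skip — H and I already connected.
D G (12): add. Components now {D,E,F,G,H,I}
Edges rejected before the tree was complete: 1.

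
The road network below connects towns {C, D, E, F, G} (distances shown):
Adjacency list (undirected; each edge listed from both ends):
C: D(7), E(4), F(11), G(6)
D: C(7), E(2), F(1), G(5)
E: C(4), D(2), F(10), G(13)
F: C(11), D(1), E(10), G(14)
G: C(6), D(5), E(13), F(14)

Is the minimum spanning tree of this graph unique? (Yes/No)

Kruskal's algorithm — process edges by increasing weight (ties by edge label):
D-F (1): add — endpoints in different components.
D-E (2): add — endpoints in different components.
C-E (4): add — endpoints in different components.
D-G (5): add — endpoints in different components.
Every non-tree edge has weight strictly greater than the heaviest edge on the tree path between its endpoints, so the MST is unique.

Yes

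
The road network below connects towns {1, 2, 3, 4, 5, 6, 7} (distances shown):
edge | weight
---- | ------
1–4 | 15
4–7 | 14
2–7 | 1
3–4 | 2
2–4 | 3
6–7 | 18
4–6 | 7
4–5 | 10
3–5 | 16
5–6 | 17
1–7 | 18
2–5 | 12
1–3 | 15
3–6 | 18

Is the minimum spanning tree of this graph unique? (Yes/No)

Sort edges by weight, then run Kruskal:
2–7 (1): add — endpoints in different components.
3–4 (2): add — endpoints in different components.
2–4 (3): add — endpoints in different components.
4–6 (7): add — endpoints in different components.
4–5 (10): add — endpoints in different components.
2–5 (12): skip — 2 and 5 already connected.
4–7 (14): skip — 4 and 7 already connected.
1–3 (15): add — endpoints in different components.
Non-tree edge 1–4 has weight 15, equal to the heaviest edge on its tree cycle — swapping gives another MST of the same weight. Not unique.

No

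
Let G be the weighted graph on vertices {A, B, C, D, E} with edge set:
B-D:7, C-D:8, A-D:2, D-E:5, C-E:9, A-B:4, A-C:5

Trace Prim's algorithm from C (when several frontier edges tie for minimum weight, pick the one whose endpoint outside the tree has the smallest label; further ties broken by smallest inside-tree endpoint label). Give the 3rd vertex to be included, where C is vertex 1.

D

Prim's algorithm from C:
Step 1: frontier [A-C 5, C-D 8, C-E 9] → take A-C (5); add A.
Step 2: frontier [A-D 2, A-B 4, C-D 8, C-E 9] → take A-D (2); add D.
Step 3: frontier [A-B 4, C-E 9, D-E 5, B-D 7] → take A-B (4); add B.
Step 4: frontier [C-E 9, D-E 5] → take D-E (5); add E.
Vertex order: C, A, D, B, E. The 3rd vertex is D.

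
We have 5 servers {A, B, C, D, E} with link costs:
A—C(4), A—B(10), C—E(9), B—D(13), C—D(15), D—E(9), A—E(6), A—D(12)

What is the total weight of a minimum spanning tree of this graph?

29

Prim, starting at B.
Step 1: frontier [A—B 10, B—D 13] → take A—B (10); add A.
Step 2: frontier [A—C 4, A—E 6, A—D 12, B—D 13] → take A—C (4); add C.
Step 3: frontier [A—E 6, A—D 12, B—D 13, C—E 9, C—D 15] → take A—E (6); add E.
Step 4: frontier [A—D 12, B—D 13, C—D 15, D—E 9] → take D—E (9); add D.
MST edges: A—B, A—C, A—E, D—E; total weight 10+4+6+9 = 29.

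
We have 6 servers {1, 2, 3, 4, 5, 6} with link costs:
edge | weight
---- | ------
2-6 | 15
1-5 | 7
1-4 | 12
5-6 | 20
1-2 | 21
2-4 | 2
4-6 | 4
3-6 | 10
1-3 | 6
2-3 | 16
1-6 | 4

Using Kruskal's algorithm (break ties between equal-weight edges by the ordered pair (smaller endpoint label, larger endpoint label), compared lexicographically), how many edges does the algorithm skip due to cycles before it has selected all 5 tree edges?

0

Sort edges by weight, then run Kruskal:
2-4 (2): add — endpoints in different components.
1-6 (4): add — endpoints in different components.
4-6 (4): add — endpoints in different components.
1-3 (6): add — endpoints in different components.
1-5 (7): add — endpoints in different components.
Edges rejected before the tree was complete: 0.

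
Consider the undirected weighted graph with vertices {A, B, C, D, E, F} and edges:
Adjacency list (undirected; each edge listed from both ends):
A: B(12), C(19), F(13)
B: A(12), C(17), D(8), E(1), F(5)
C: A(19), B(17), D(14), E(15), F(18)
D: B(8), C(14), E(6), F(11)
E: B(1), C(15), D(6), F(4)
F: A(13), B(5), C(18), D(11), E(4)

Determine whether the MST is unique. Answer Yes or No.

Sort edges by weight, then run Kruskal:
B-E (1): add — endpoints in different components.
E-F (4): add — endpoints in different components.
B-F (5): skip — B and F already connected.
D-E (6): add — endpoints in different components.
B-D (8): skip — B and D already connected.
D-F (11): skip — D and F already connected.
A-B (12): add — endpoints in different components.
A-F (13): skip — A and F already connected.
C-D (14): add — endpoints in different components.
Every non-tree edge has weight strictly greater than the heaviest edge on the tree path between its endpoints, so the MST is unique.

Yes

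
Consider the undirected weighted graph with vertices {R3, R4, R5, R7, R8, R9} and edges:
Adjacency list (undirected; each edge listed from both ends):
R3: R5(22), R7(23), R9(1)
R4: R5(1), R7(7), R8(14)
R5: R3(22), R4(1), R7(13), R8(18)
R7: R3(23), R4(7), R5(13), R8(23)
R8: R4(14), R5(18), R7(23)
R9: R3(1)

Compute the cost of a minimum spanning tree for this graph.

45

Kruskal's algorithm — process edges by increasing weight (ties by edge label):
R3 R9 (1): add — endpoints in different components.
R4 R5 (1): add — endpoints in different components.
R4 R7 (7): add — endpoints in different components.
R5 R7 (13): skip — R7 and R5 already connected.
R4 R8 (14): add — endpoints in different components.
R5 R8 (18): skip — R5 and R8 already connected.
R3 R5 (22): add — endpoints in different components.
MST edges: R3 R9, R4 R5, R4 R7, R4 R8, R3 R5; total weight 1+1+7+14+22 = 45.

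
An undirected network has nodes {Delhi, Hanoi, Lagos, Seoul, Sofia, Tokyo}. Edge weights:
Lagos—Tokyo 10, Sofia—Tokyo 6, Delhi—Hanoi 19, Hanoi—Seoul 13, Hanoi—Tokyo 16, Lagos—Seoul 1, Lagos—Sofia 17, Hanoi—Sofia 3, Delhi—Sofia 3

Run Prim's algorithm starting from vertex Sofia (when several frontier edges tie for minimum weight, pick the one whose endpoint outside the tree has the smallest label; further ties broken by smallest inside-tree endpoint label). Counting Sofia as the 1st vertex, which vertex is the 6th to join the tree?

Prim's algorithm from Sofia:
Step 1: cheapest edge leaving the tree is Delhi—Sofia (3); add Delhi.
Step 2: cheapest edge leaving the tree is Hanoi—Sofia (3); add Hanoi.
Step 3: cheapest edge leaving the tree is Sofia—Tokyo (6); add Tokyo.
Step 4: cheapest edge leaving the tree is Lagos—Tokyo (10); add Lagos.
Step 5: cheapest edge leaving the tree is Lagos—Seoul (1); add Seoul.
Vertex order: Sofia, Delhi, Hanoi, Tokyo, Lagos, Seoul. The 6th vertex is Seoul.

Seoul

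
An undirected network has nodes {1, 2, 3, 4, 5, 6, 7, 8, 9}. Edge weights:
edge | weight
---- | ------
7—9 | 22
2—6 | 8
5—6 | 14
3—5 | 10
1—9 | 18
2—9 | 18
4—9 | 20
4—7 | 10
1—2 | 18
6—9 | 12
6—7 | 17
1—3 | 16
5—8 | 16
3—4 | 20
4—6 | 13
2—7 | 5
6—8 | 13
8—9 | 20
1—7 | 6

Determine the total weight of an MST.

Kruskal's algorithm — process edges by increasing weight (ties by edge label):
2—7 (5): add — endpoints in different components.
1—7 (6): add — endpoints in different components.
2—6 (8): add — endpoints in different components.
3—5 (10): add — endpoints in different components.
4—7 (10): add — endpoints in different components.
6—9 (12): add — endpoints in different components.
4—6 (13): skip — 4 and 6 already connected.
6—8 (13): add — endpoints in different components.
5—6 (14): add — endpoints in different components.
MST edges: 2—7, 1—7, 2—6, 3—5, 4—7, 6—9, 6—8, 5—6; total weight 5+6+8+10+10+12+13+14 = 78.

78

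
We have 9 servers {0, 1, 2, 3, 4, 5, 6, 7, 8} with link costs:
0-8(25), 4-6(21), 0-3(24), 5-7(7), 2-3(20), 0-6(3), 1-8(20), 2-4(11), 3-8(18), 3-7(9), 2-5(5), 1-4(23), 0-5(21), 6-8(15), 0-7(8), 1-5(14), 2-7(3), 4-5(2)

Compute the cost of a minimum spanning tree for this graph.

Prim's algorithm from 0:
Step 1: cheapest edge leaving the tree is 0-6 (3); add 6.
Step 2: cheapest edge leaving the tree is 0-7 (8); add 7.
Step 3: cheapest edge leaving the tree is 2-7 (3); add 2.
Step 4: cheapest edge leaving the tree is 2-5 (5); add 5.
Step 5: cheapest edge leaving the tree is 4-5 (2); add 4.
Step 6: cheapest edge leaving the tree is 3-7 (9); add 3.
Step 7: cheapest edge leaving the tree is 1-5 (14); add 1.
Step 8: cheapest edge leaving the tree is 6-8 (15); add 8.
MST edges: 0-6, 0-7, 2-7, 2-5, 4-5, 3-7, 1-5, 6-8; total weight 3+8+3+5+2+9+14+15 = 59.

59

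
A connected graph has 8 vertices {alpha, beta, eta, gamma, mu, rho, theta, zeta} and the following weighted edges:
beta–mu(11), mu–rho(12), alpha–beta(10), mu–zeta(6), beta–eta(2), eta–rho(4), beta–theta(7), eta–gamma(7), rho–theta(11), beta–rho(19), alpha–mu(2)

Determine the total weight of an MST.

38

Prim's algorithm from gamma:
Step 1: frontier [eta–gamma 7] → take eta–gamma (7); add eta.
Step 2: frontier [beta–eta 2, eta–rho 4] → take beta–eta (2); add beta.
Step 3: frontier [beta–theta 7, alpha–beta 10, beta–mu 11, beta–rho 19, eta–rho 4] → take eta–rho (4); add rho.
Step 4: frontier [beta–theta 7, alpha–beta 10, beta–mu 11, rho–theta 11, mu–rho 12] → take beta–theta (7); add theta.
Step 5: frontier [alpha–beta 10, beta–mu 11, mu–rho 12] → take alpha–beta (10); add alpha.
Step 6: frontier [alpha–mu 2, beta–mu 11, mu–rho 12] → take alpha–mu (2); add mu.
Step 7: frontier [mu–zeta 6] → take mu–zeta (6); add zeta.
MST edges: eta–gamma, beta–eta, eta–rho, beta–theta, alpha–beta, alpha–mu, mu–zeta; total weight 7+2+4+7+10+2+6 = 38.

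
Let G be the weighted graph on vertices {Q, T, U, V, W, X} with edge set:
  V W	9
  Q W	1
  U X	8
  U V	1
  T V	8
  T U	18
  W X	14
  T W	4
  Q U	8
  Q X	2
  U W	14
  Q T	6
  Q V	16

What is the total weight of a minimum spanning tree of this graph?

16

Prim, starting at T.
Step 1: frontier [T W 4, Q T 6, T V 8, T U 18] → take T W (4); add W.
Step 2: frontier [Q T 6, T V 8, T U 18, Q W 1, V W 9, U W 14, W X 14] → take Q W (1); add Q.
Step 3: frontier [Q X 2, Q U 8, Q V 16, T V 8, T U 18, V W 9, U W 14, W X 14] → take Q X (2); add X.
Step 4: frontier [Q U 8, Q V 16, T V 8, T U 18, V W 9, U W 14, U X 8] → take Q U (8); add U.
Step 5: frontier [Q V 16, T V 8, U V 1, V W 9] → take U V (1); add V.
MST edges: T W, Q W, Q X, Q U, U V; total weight 4+1+2+8+1 = 16.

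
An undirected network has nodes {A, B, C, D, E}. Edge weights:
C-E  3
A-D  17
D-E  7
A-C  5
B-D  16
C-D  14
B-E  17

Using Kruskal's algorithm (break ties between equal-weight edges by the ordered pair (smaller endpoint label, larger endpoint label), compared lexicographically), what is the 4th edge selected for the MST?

Kruskal's algorithm — process edges by increasing weight (ties by edge label):
C-E (3): add. Components now {A} {B} {C,E} {D}
A-C (5): add. Components now {A,C,E} {B} {D}
D-E (7): add. Components now {A,C,D,E} {B}
C-D (14): skip — C and D already connected.
B-D (16): add. Components now {A,B,C,D,E}
The 4th edge added is B-D.

B-D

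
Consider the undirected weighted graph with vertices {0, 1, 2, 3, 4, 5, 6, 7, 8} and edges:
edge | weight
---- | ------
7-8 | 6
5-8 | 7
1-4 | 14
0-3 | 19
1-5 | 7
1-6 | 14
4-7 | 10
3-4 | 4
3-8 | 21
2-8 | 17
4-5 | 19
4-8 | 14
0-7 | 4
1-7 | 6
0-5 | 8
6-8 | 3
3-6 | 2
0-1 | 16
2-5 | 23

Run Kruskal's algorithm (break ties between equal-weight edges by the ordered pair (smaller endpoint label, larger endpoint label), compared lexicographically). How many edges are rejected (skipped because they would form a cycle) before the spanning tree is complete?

7

Kruskal: consider edges lightest-first.
3-6 (2): add — endpoints in different components.
6-8 (3): add — endpoints in different components.
0-7 (4): add — endpoints in different components.
3-4 (4): add — endpoints in different components.
1-7 (6): add — endpoints in different components.
7-8 (6): add — endpoints in different components.
1-5 (7): add — endpoints in different components.
5-8 (7): skip — 5 and 8 already connected.
0-5 (8): skip — 0 and 5 already connected.
4-7 (10): skip — 4 and 7 already connected.
1-4 (14): skip — 1 and 4 already connected.
1-6 (14): skip — 1 and 6 already connected.
4-8 (14): skip — 4 and 8 already connected.
0-1 (16): skip — 0 and 1 already connected.
2-8 (17): add — endpoints in different components.
Edges rejected before the tree was complete: 7.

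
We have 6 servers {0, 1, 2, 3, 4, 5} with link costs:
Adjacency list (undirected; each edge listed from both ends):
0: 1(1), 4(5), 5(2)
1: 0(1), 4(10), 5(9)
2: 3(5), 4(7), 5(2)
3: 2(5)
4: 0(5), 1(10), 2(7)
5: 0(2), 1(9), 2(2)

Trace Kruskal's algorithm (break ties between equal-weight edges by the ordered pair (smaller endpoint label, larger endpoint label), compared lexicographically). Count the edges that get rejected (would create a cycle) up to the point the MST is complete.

Kruskal: consider edges lightest-first.
0-1 (1): add. Components now {0,1} {2} {3} {4} {5}
0-5 (2): add. Components now {0,1,5} {2} {3} {4}
2-5 (2): add. Components now {0,1,2,5} {3} {4}
0-4 (5): add. Components now {0,1,2,4,5} {3}
2-3 (5): add. Components now {0,1,2,3,4,5}
Edges rejected before the tree was complete: 0.

0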